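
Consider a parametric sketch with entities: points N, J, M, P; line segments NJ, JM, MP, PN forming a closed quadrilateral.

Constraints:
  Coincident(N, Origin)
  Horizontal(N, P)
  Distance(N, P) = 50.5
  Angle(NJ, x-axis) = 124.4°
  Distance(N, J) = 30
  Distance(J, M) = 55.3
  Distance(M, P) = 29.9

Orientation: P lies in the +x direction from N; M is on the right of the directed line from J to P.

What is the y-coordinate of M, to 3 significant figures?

-12.9

N is at the origin; N and P share the same y with |NP| = 50.5 and P in +x, so P = (50.5, 0). NJ runs at 124.4° with |NJ| = 30.0, so J = (-16.9, 24.8). M is determined by |JM| = 55.3 and |MP| = 29.9 together: it lies at the intersection of circle(J, 55.3) and circle(P, 29.9). With |JP| = 71.8, the foot of the radical line on JP is 51.0 from J and the perpendicular offset is √(55.3² − 51.0²) = 21.4. Taking the right-of-JP solution: M = (23.5, -12.9).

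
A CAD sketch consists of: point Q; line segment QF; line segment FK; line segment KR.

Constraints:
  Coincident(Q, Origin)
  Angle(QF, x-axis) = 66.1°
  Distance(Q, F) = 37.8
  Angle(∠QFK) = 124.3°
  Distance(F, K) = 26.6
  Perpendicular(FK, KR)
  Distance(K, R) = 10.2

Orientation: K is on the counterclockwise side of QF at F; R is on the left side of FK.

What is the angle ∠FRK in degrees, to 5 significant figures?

69.020°

Q is at the origin; QF runs at 66.1° with length 37.8, so F = 37.8·(cos 66.1°, sin 66.1°) = (15.314, 34.559). ∠QFK = 124.3°, so FK runs at 66.1° + (180° − 124.3°) = 121.80° from the x-axis; with |FK| = 26.6, K = F + 26.6·(cos 121.80°, sin 121.80°) = (1.2973, 57.166). FK ⟂ KR; with |KR| = 10.2 on the left of FK, R = K + 10.2·(-0.84989, -0.52696) = (-7.3716, 51.791). Then cos ∠FRK = RF·RK / (|RF||RK|), giving 69.020°.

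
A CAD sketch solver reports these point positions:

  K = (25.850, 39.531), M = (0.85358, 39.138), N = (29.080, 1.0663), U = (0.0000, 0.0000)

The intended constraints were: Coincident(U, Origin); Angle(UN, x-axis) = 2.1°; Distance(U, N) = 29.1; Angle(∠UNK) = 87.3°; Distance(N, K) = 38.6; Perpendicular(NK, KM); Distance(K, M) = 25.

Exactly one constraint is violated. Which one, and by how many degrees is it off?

Perpendicular(NK, KM) — off by 3.90°.

U = (0.00, 0.00) ✓; UN at 2.100° ✓; |UN| = 29.10 ✓; ∠UNK = 87.30° ✓; |NK| = 38.60 ✓; ∠(NK, KM) = 86.10° ✗; |KM| = 25.00 ✓.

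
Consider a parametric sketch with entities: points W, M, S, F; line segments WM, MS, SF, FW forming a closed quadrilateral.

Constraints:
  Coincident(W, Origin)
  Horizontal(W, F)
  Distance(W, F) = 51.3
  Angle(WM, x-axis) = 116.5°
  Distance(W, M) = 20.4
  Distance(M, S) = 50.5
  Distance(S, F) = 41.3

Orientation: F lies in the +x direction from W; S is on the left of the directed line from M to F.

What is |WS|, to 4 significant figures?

53.62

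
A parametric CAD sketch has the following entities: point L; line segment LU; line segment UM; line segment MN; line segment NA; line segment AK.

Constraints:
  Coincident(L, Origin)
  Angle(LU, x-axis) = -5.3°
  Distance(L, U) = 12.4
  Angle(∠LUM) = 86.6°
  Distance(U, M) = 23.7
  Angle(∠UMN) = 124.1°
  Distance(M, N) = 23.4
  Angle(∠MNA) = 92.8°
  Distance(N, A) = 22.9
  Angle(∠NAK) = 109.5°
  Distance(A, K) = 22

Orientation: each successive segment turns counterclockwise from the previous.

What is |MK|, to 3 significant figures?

31.5

∠MNA = 92.8° gives NA at -129° from the x-axis; with |NA| = 22.9, A = (-20.1, 18.4). ∠NAK = 109.5° gives AK at -58.3° from the x-axis; with |AK| = 22.0, K = (-8.59, -0.269). Then |MK| = |K − M| = 31.5.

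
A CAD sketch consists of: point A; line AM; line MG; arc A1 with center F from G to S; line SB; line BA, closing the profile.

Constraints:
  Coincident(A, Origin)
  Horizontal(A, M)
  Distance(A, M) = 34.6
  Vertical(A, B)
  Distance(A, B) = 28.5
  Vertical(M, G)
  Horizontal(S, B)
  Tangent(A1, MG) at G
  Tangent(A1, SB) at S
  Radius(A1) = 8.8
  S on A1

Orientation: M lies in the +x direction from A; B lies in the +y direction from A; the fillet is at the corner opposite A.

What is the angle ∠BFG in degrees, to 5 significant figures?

161.17°

The virtual corner opposite A is at (34.600, 28.500). The tangent condition forces FG to be normal to MG and since A1 is tangent to SB there, FS ⟂ SB, with radius 8.8, so the center F sits 8.8 in from both sides at F = (25.800, 19.700). That places the tangent points at G = (34.600, 19.700) on MG and S = (25.800, 28.500) on SB. Then cos ∠BFG = FB·FG / (|FB||FG|), giving 161.17°.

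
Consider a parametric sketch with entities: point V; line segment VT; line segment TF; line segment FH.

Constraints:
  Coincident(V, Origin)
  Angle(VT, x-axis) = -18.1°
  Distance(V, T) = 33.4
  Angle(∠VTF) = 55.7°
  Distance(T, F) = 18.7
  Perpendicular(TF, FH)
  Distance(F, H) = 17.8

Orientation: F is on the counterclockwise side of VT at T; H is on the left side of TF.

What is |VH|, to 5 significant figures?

9.7924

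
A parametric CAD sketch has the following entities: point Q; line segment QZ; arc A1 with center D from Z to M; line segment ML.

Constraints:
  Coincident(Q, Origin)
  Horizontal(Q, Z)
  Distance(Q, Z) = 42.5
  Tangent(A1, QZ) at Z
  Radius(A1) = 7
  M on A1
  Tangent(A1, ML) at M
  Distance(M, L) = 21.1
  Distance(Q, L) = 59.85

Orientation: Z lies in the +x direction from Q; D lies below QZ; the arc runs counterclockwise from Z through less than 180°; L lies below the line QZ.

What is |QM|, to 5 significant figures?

39.855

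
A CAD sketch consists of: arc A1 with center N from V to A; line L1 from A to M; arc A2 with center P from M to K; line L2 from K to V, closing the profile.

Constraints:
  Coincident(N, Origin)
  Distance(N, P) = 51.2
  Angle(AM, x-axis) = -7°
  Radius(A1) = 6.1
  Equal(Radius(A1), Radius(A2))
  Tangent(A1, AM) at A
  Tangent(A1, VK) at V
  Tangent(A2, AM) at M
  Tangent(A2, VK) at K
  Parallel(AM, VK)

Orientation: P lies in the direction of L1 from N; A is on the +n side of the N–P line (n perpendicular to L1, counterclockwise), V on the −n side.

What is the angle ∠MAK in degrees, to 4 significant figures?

13.40°

The slot axis is L1's direction at -7.0°, so u = (cos -7.0°, sin -7.0°) = (0.9925, -0.1219) and n = (−sin -7.0°, cos -7.0°) = (0.1219, 0.9925). N is at the origin and P lies 51.2 along u from N, so P = 51.2·u = (50.82, -6.240). Tangency of A1 to both parallel lines with radius 6.1 puts A and V at N ± 6.1·n: A = (0.7434, 6.055), V = (-0.7434, -6.055). Equal radii place M and K the same way about P: M = P + 6.1·n = (51.56, -0.1852), K = P − 6.1·n = (50.07, -12.29). Then cos ∠MAK = AM·AK / (|AM||AK|), giving 13.40°.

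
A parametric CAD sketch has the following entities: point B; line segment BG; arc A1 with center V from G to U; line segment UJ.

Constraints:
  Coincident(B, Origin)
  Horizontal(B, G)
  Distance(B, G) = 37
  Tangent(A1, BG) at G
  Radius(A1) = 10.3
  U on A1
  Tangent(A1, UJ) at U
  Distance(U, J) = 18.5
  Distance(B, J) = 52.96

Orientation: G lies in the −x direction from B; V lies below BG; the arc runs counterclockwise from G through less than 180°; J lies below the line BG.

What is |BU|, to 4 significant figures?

48.69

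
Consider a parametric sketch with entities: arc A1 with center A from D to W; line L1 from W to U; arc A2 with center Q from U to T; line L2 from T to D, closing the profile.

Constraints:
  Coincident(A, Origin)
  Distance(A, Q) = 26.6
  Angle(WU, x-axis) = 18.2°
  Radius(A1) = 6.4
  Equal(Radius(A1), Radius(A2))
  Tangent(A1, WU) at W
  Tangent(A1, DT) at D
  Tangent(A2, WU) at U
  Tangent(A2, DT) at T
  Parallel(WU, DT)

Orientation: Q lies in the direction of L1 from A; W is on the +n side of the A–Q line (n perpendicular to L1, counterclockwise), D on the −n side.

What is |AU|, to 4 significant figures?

27.36

The slot axis is L1's direction at 18.2°, so u = (cos 18.2°, sin 18.2°) = (0.9500, 0.3123) and n = (−sin 18.2°, cos 18.2°) = (-0.3123, 0.9500). A is at the origin and Q lies 26.6 along u from A, so Q = 26.6·u = (25.27, 8.308). Tangency of A1 to both parallel lines with radius 6.4 puts W and D at A ± 6.4·n: W = (-1.999, 6.080), D = (1.999, -6.080). Equal radii place U and T the same way about Q: U = Q + 6.4·n = (23.27, 14.39), T = Q − 6.4·n = (27.27, 2.228). Then |AU| = |U − A| = 27.36.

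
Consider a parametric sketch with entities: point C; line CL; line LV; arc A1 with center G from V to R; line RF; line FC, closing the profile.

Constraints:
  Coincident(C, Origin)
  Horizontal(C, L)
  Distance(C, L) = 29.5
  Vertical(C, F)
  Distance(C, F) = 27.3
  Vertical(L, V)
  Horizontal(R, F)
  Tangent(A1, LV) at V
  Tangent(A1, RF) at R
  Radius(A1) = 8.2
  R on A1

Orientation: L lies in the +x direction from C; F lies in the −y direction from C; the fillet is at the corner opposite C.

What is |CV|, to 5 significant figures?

35.143

The virtual corner opposite C is at (29.500, -27.300). Since A1 is tangent to LV there, GV ⟂ LV and tangency of A1 to RF means the radius GR is perpendicular to RF, with radius 8.2, so the center G sits 8.2 in from both sides at G = (21.300, -19.100). That places the tangent points at V = (29.500, -19.100) on LV and R = (21.300, -27.300) on RF. Then |CV| = |V − C| = 35.143.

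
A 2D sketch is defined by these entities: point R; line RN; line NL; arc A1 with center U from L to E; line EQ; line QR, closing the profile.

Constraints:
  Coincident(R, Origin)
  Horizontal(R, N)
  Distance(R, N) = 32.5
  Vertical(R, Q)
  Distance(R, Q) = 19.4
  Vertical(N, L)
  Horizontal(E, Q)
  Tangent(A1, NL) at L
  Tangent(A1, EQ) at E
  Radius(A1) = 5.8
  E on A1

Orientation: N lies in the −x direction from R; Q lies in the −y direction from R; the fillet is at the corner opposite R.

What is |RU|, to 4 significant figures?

29.96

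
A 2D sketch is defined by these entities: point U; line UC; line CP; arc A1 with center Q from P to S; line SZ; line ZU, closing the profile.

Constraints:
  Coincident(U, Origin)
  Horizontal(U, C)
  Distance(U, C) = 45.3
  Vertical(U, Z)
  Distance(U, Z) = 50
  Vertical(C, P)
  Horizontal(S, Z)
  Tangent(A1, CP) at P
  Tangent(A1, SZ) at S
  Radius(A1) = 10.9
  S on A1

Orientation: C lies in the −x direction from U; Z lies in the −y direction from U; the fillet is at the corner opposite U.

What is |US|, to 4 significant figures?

60.69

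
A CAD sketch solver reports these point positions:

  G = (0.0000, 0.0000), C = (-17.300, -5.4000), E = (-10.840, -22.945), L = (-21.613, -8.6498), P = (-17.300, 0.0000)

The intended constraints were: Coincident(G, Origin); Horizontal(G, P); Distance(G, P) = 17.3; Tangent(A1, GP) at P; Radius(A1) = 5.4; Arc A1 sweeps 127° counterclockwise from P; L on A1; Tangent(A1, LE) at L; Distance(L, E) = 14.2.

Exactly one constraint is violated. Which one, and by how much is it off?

Distance(L, E) = 14.2 — off by 3.70.

G = (0.00, 0.00) ✓; G.y = 0.00, P.y = 0.00 ✓; |GP| = 17.30 ✓; ∠(CP, PG) = 90.00° ✓; |CP| = 5.400 ✓; bearing(C→L) − bearing(C→P) = 127.0° ✓; |CL| = 5.400 ✓; ∠(CL, LE) = 90.00° ✓; |LE| = 17.90 ✗.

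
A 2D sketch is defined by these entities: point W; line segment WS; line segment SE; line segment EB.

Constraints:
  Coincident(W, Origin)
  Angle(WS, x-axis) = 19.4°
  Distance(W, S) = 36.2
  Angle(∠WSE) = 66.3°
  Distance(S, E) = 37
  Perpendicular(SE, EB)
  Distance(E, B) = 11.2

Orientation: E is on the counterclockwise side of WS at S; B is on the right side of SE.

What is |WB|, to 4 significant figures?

49.71

∠WSE = 66.3°, so SE runs at 19.4° + (180° − 66.3°) = 133.1° from the x-axis; with |SE| = 37.0, E = S + 37.0·(cos 133.1°, sin 133.1°) = (8.864, 39.04). The perpendicularity gives EB at right angles to SE; with |EB| = 11.2 on the right of SE, B = E + 11.2·(0.7302, 0.6833) = (17.04, 46.69). Then |WB| = |B − W| = 49.71.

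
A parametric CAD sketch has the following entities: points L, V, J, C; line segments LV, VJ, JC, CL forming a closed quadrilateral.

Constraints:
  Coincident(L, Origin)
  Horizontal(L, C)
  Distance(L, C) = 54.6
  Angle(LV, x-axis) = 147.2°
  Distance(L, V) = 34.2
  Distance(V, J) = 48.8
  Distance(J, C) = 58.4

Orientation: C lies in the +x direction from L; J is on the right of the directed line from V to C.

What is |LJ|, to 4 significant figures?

20.87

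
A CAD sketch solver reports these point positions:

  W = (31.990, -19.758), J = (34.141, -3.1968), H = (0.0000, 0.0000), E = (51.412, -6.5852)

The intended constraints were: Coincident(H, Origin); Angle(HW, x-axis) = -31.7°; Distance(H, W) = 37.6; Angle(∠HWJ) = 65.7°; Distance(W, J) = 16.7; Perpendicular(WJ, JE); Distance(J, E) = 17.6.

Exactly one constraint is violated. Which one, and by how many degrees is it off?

Perpendicular(WJ, JE) — off by 3.70°.

H = (0.00, 0.00) ✓; HW at -31.70° ✓; |HW| = 37.60 ✓; ∠HWJ = 65.70° ✓; |WJ| = 16.70 ✓; ∠(WJ, JE) = 93.70° ✗; |JE| = 17.60 ✓.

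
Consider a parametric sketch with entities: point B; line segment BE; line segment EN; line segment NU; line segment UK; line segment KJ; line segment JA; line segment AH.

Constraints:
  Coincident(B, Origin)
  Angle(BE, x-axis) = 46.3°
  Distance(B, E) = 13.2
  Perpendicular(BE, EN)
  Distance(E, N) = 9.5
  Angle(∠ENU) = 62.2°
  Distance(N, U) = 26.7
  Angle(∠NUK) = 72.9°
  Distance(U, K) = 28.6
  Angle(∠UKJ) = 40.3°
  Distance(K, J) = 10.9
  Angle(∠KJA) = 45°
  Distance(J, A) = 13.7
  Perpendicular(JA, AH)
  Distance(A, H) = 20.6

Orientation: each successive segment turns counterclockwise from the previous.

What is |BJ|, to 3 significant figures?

15.2

∠NUK = 72.9° gives UK at 1.20° from the x-axis; with |UK| = 28.6, K = (23.5, -8.97). ∠UKJ = 40.3° gives KJ at 141° from the x-axis; with |KJ| = 10.9, J = (15.1, -2.10). Then |BJ| = |J − B| = 15.2.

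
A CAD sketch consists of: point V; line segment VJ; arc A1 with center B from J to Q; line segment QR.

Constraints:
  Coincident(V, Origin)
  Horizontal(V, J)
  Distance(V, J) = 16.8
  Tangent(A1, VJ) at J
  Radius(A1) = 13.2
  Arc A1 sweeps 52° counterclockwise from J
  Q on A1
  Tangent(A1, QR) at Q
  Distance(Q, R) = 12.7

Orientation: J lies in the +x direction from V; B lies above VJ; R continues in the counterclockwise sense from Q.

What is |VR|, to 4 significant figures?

38.13

V is at the origin; VJ is horizontal with |VJ| = 16.8 and J on the +x side, so J = (16.80, 0.000). Since A1 is tangent to VJ there, BJ ⟂ VJ, so B = J + (0, 13.2) = (16.80, 13.20). On A1, J sits at bearing -90° from B; a 52° counterclockwise sweep puts Q at bearing -38°, so Q = B + 13.2·(cos -38°, sin -38°) = (27.20, 5.073). The tangent condition forces BQ to be normal to QR, so QR runs along (−sin -38°, cos -38°); with |QR| = 12.7, R = (35.02, 15.08). Then |VR| = |R − V| = 38.13.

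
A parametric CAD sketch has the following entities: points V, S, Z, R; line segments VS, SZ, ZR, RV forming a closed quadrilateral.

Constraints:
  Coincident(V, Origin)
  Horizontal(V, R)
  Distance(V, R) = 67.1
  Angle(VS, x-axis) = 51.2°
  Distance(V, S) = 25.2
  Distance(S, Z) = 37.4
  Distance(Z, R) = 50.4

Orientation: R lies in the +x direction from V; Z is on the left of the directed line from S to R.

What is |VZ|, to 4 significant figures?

62.40

V is at the origin; V and R share the same y with |VR| = 67.1 and R in +x, so R = (67.1, 0). VS runs at 51.2° with |VS| = 25.2, so S = (15.79, 19.64). Z is determined by |SZ| = 37.4 and |ZR| = 50.4 together: it lies at the intersection of circle(S, 37.4) and circle(R, 50.4). With |SR| = 54.94, the foot of the radical line on SR is 17.08 from S and the perpendicular offset is √(37.4² − 17.08²) = 33.27. Taking the left-of-SR solution: Z = (43.64, 44.61).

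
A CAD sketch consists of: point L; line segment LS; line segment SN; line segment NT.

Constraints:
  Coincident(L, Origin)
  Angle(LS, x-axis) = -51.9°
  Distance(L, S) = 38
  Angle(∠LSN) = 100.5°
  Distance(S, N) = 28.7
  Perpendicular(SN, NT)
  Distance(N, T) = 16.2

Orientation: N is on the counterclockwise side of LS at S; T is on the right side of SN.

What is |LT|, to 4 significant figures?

64.33

∠LSN = 100.5°, so SN runs at -51.9° + (180° − 100.5°) = 27.60° from the x-axis; with |SN| = 28.7, N = S + 28.7·(cos 27.60°, sin 27.60°) = (48.88, -16.61). The perpendicularity gives NT at right angles to SN; with |NT| = 16.2 on the right of SN, T = N + 16.2·(0.4633, -0.8862) = (56.39, -30.96). Then |LT| = |T − L| = 64.33.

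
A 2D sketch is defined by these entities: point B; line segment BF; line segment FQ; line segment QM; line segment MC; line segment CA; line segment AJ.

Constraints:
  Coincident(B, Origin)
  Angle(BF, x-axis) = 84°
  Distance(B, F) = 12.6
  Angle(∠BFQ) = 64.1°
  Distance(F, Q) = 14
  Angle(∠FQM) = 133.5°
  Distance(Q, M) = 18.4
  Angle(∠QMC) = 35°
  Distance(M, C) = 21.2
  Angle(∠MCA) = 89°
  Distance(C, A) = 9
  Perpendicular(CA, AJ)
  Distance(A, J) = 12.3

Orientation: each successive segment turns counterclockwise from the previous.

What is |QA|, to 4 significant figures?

6.170

B is at the origin; BF runs at 84.0° with length 12.6, so F = (1.317, 12.53). ∠BFQ = 64.1° gives FQ at -160.1° from the x-axis; with |FQ| = 14.0, Q = (-11.85, 7.766). ∠FQM = 133.5° gives QM at -113.6° from the x-axis; with |QM| = 18.4, M = (-19.21, -9.095). ∠QMC = 35.0° gives MC at 31.40° from the x-axis; with |MC| = 21.2, C = (-1.118, 1.950). ∠MCA = 89.0° gives CA at 122.4° from the x-axis; with |CA| = 9.0, A = (-5.941, 9.549). Then |QA| = |A − Q| = 6.170.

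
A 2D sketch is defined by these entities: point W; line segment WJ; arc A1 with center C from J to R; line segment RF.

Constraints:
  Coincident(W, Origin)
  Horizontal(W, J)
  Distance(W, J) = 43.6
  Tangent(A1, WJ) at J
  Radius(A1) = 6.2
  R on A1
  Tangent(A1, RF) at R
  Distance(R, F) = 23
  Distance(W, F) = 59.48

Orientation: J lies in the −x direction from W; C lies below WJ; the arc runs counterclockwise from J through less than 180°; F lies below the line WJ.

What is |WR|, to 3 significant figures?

50.1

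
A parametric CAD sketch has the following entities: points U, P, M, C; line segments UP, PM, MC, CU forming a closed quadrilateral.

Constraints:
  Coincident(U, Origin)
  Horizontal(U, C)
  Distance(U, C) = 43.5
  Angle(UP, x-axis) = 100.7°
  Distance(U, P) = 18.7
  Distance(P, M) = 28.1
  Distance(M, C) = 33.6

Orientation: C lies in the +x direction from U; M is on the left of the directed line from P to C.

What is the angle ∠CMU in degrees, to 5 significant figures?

77.879°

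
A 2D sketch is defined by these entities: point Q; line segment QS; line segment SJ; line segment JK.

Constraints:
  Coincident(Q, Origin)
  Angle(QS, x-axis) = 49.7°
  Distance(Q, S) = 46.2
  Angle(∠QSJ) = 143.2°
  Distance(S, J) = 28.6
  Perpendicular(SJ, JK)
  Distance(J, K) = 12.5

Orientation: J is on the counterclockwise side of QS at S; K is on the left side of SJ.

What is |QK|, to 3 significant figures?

67.3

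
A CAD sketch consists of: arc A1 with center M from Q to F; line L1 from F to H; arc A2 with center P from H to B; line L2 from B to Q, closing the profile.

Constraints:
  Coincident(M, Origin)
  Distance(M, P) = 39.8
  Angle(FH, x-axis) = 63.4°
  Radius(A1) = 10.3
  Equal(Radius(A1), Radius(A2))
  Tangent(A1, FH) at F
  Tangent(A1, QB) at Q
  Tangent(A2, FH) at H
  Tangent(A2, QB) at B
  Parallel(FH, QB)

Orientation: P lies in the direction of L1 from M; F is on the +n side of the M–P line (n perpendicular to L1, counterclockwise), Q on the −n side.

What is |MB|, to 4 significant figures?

41.11

The slot axis is L1's direction at 63.4°, so u = (cos 63.4°, sin 63.4°) = (0.4478, 0.8942) and n = (−sin 63.4°, cos 63.4°) = (-0.8942, 0.4478). M is at the origin and P lies 39.8 along u from M, so P = 39.8·u = (17.82, 35.59). Tangency of A1 to both parallel lines with radius 10.3 puts F and Q at M ± 10.3·n: F = (-9.210, 4.612), Q = (9.210, -4.612). Equal radii place H and B the same way about P: H = P + 10.3·n = (8.611, 40.20), B = P − 10.3·n = (27.03, 30.98). Then |MB| = |B − M| = 41.11.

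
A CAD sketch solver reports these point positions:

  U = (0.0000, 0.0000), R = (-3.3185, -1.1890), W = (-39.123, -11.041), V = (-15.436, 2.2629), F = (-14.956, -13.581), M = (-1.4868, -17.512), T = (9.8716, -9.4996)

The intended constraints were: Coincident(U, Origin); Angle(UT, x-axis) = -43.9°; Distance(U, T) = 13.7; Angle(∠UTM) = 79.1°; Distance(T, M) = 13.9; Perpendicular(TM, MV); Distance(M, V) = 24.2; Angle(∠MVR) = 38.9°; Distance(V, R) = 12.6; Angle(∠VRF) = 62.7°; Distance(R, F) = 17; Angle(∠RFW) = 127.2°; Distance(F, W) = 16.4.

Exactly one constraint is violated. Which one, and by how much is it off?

Distance(F, W) = 16.4 — off by 7.90.

U = (0.00, 0.00) ✓; UT at -43.90° ✓; |UT| = 13.70 ✓; ∠UTM = 79.10° ✓; |TM| = 13.90 ✓; ∠(TM, MV) = 90.00° ✓; |MV| = 24.20 ✓; ∠MVR = 38.90° ✓; |VR| = 12.60 ✓; ∠VRF = 62.70° ✓; |RF| = 17.00 ✓; ∠RFW = 127.2° ✓; |FW| = 24.30 ✗.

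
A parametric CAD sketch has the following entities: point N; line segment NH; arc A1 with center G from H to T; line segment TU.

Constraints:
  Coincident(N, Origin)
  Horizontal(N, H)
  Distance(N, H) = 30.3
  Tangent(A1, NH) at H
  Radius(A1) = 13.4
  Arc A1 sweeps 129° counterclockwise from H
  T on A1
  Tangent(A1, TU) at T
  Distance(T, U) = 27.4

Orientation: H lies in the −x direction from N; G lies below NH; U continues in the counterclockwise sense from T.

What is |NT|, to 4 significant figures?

46.20

N is at the origin; NH is horizontal with |NH| = 30.3 and H on the −x side, so H = (-30.30, 0.000). Since A1 is tangent to NH there, GH ⟂ NH, so G = H + (0, -13.4) = (-30.30, -13.40). On A1, H sits at bearing 90° from G; a 129° counterclockwise sweep puts T at bearing 219°, so T = G + 13.4·(cos 219°, sin 219°) = (-40.71, -21.83). Then |NT| = |T − N| = 46.20.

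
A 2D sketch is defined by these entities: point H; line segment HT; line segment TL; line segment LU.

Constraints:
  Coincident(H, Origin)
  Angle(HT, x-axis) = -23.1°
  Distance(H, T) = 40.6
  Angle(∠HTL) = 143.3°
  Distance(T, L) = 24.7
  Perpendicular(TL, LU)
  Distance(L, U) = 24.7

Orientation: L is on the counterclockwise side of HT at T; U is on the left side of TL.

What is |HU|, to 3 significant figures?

57.3

H is at the origin; HT runs at -23.1° with length 40.6, so T = 40.6·(cos -23.1°, sin -23.1°) = (37.3, -15.9). ∠HTL = 143.3°, so TL runs at -23.1° + (180° − 143.3°) = 13.6° from the x-axis; with |TL| = 24.7, L = T + 24.7·(cos 13.6°, sin 13.6°) = (61.4, -10.1). The perpendicularity gives LU at right angles to TL; with |LU| = 24.7 on the left of TL, U = L + 24.7·(-0.235, 0.972) = (55.5, 13.9). Then |HU| = |U − H| = 57.3.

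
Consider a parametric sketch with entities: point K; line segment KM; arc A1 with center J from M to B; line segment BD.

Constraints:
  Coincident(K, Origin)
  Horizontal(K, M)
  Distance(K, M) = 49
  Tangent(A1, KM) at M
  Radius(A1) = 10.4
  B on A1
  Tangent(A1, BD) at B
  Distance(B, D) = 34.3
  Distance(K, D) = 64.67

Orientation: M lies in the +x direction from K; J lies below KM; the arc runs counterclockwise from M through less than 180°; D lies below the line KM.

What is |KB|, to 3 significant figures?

40.7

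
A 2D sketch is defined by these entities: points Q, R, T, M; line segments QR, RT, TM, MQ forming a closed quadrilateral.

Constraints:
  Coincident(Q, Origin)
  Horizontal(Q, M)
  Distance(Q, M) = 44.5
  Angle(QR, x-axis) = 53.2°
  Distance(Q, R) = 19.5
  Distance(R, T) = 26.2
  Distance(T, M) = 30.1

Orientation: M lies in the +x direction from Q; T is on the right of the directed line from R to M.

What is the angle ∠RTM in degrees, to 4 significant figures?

80.09°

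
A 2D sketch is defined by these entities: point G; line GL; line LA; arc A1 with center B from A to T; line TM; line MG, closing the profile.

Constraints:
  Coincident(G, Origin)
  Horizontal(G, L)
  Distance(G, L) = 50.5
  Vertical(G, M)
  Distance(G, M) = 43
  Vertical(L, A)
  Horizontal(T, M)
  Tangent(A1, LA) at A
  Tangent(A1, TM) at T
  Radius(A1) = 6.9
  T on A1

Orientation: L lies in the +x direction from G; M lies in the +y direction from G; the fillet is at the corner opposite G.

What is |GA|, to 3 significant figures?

62.1

G is at the origin; GL is horizontal with |GL| = 50.5 and L on the +x side, so L = (50.5, 0.00). G and M share the same x with |GM| = 43.0 and M on the +y side, so M = (0.00, 43.0). The virtual corner opposite G is at (50.5, 43.0). Since A1 is tangent to LA there, BA ⟂ LA and A1 meets TM tangentially, so BT is at right angles to TM, with radius 6.9, so the center B sits 6.9 in from both sides at B = (43.6, 36.1). That places the tangent points at A = (50.5, 36.1) on LA and T = (43.6, 43.0) on TM. Then |GA| = |A − G| = 62.1.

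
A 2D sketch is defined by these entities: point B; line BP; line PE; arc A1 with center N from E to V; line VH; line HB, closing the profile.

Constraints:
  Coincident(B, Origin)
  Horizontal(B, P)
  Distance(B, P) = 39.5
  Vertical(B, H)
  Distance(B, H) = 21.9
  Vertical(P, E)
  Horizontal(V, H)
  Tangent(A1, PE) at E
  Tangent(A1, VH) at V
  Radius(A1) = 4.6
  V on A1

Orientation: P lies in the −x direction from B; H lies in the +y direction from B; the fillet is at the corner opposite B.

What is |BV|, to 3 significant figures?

41.2

The virtual corner opposite B is at (-39.5, 21.9). Since A1 is tangent to PE there, NE ⟂ PE and tangency of A1 to VH means the radius NV is perpendicular to VH, with radius 4.6, so the center N sits 4.6 in from both sides at N = (-34.9, 17.3). That places the tangent points at E = (-39.5, 17.3) on PE and V = (-34.9, 21.9) on VH. Then |BV| = |V − B| = 41.2.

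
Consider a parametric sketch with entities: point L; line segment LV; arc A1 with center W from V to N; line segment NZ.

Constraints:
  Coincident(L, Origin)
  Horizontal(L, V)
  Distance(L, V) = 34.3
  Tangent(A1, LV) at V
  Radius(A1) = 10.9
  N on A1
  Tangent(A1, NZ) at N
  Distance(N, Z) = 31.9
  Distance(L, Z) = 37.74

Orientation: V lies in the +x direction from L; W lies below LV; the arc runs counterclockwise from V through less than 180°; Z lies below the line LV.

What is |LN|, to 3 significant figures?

25.2

Checks: |WN| = 10.90 ✓; ∠(WN, NZ) = 90.00° ✓; |NZ| = 31.90 ✓; |LZ| = 37.74 ✓.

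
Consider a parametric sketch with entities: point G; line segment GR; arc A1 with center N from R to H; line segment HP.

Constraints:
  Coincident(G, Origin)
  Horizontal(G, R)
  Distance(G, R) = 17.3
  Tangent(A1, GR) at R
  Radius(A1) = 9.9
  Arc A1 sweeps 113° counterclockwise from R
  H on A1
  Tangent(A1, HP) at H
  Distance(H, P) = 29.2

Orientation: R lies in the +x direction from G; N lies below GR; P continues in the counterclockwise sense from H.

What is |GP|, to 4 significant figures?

45.12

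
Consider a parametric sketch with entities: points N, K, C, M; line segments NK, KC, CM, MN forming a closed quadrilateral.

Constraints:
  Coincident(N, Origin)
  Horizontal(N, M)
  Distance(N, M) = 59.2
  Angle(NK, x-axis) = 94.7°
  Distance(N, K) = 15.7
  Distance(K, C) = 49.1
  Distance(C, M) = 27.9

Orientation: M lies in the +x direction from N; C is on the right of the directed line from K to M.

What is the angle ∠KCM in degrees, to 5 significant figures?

105.11°

N is at the origin; N and M share the same y with |NM| = 59.2 and M in +x, so M = (59.2, 0). NK runs at 94.7° with |NK| = 15.7, so K = (-1.2864, 15.647). C is determined by |KC| = 49.1 and |CM| = 27.9 together: it lies at the intersection of circle(K, 49.1) and circle(M, 27.9). With |KM| = 62.478, the foot of the radical line on KM is 44.303 from K and the perpendicular offset is √(49.1² − 44.303²) = 21.168. Taking the right-of-KM solution: C = (36.303, -15.942).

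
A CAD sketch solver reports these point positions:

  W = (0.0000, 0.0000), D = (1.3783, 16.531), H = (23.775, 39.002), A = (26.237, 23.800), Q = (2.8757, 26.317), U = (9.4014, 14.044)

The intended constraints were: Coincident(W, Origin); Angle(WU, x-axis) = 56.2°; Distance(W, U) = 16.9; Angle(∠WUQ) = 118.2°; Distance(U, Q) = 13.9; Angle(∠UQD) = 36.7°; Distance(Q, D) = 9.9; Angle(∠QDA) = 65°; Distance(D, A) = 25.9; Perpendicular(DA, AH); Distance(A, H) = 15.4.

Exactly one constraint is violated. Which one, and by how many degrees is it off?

Perpendicular(DA, AH) — off by 7.10°.

W = (0.00, 0.00) ✓; WU at 56.20° ✓; |WU| = 16.90 ✓; ∠WUQ = 118.2° ✓; |UQ| = 13.90 ✓; ∠UQD = 36.70° ✓; |QD| = 9.900 ✓; ∠QDA = 65.00° ✓; |DA| = 25.90 ✓; ∠(DA, AH) = 82.90° ✗; |AH| = 15.40 ✓.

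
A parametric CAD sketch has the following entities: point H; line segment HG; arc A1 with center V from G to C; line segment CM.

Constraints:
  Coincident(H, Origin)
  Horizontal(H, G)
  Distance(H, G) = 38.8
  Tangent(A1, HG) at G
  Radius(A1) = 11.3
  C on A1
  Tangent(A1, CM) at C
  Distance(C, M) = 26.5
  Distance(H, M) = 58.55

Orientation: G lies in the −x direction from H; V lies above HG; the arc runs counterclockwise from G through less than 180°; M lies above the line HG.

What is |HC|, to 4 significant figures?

33.83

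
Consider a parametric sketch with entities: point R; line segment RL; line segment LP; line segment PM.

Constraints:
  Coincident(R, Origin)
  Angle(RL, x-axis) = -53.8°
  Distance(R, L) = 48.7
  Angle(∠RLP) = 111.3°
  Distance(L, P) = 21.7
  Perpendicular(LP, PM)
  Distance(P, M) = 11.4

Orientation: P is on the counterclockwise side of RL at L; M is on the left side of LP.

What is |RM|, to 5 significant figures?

52.017

R is at the origin; RL runs at -53.8° with length 48.7, so L = 48.7·(cos -53.8°, sin -53.8°) = (28.762, -39.299). ∠RLP = 111.3°, so LP runs at -53.8° + (180° − 111.3°) = 14.900° from the x-axis; with |LP| = 21.7, P = L + 21.7·(cos 14.900°, sin 14.900°) = (49.733, -33.719). LP is perpendicular to PM; with |PM| = 11.4 on the left of LP, M = P + 11.4·(-0.25713, 0.96638) = (46.802, -22.702). Then |RM| = |M − R| = 52.017.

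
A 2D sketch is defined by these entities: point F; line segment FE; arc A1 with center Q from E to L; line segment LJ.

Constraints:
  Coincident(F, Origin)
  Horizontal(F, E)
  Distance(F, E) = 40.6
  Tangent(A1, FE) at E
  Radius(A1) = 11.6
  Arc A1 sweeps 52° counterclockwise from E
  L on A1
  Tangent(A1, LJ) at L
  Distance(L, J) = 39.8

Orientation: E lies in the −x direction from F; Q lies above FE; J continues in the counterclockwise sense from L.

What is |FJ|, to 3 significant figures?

36.5

F is at the origin; F and E share the same y with |FE| = 40.6 and E on the −x side, so E = (-40.6, 0.00). Since A1 is tangent to FE there, QE ⟂ FE, so Q = E + (0, 11.6) = (-40.6, 11.6). On A1, E sits at bearing -90° from Q; a 52° counterclockwise sweep puts L at bearing -38°, so L = Q + 11.6·(cos -38°, sin -38°) = (-31.5, 4.46). A1 meets LJ tangentially, so QL is at right angles to LJ, so LJ runs along (−sin -38°, cos -38°); with |LJ| = 39.8, J = (-6.96, 35.8). Then |FJ| = |J − F| = 36.5.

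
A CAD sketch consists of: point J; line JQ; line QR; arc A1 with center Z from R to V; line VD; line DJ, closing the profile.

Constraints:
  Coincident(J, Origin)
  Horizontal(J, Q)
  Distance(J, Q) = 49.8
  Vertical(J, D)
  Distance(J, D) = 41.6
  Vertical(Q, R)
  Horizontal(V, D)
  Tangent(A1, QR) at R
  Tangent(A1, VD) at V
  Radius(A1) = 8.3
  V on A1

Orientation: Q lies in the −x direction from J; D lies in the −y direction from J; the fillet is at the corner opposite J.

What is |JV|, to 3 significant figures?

58.8

The virtual corner opposite J is at (-49.8, -41.6). Since A1 is tangent to QR there, ZR ⟂ QR and the tangent condition forces ZV to be normal to VD, with radius 8.3, so the center Z sits 8.3 in from both sides at Z = (-41.5, -33.3). That places the tangent points at R = (-49.8, -33.3) on QR and V = (-41.5, -41.6) on VD. Then |JV| = |V − J| = 58.8.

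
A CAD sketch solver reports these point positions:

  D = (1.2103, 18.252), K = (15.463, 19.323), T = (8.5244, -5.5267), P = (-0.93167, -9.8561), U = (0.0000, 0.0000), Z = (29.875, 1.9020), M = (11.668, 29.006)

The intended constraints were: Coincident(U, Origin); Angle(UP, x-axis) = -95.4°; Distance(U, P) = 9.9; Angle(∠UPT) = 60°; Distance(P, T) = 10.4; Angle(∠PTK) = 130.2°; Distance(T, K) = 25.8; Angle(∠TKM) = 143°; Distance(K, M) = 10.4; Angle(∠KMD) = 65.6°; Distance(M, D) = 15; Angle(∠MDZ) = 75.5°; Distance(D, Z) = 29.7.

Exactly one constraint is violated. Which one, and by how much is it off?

Distance(D, Z) = 29.7 — off by 3.30.

U = (0.00, 0.00) ✓; UP at -95.40° ✓; |UP| = 9.900 ✓; ∠UPT = 60.00° ✓; |PT| = 10.40 ✓; ∠PTK = 130.2° ✓; |TK| = 25.80 ✓; ∠TKM = 143.0° ✓; |KM| = 10.40 ✓; ∠KMD = 65.60° ✓; |MD| = 15.00 ✓; ∠MDZ = 75.50° ✓; |DZ| = 33.00 ✗.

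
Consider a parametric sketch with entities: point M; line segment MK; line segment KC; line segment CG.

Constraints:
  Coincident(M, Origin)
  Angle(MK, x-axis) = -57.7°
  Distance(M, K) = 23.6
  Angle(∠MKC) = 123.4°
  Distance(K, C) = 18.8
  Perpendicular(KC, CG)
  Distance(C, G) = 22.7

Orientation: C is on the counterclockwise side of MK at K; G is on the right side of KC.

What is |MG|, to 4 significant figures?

53.00

∠MKC = 123.4°, so KC runs at -57.7° + (180° − 123.4°) = -1.100° from the x-axis; with |KC| = 18.8, C = K + 18.8·(cos -1.100°, sin -1.100°) = (31.41, -20.31). The perpendicularity gives CG at right angles to KC; with |CG| = 22.7 on the right of KC, G = C + 22.7·(-0.01920, -0.9998) = (30.97, -43.00). Then |MG| = |G − M| = 53.00.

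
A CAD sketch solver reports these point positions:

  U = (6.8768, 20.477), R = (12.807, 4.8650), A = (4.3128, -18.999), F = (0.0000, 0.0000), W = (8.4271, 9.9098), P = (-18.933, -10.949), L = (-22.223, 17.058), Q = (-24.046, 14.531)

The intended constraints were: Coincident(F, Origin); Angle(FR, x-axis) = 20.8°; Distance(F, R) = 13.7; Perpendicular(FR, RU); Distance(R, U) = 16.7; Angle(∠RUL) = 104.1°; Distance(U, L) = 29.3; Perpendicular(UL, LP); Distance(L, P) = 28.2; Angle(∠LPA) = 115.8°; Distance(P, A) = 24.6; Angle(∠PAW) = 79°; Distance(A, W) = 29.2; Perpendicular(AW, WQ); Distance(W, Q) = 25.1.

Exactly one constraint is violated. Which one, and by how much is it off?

Distance(W, Q) = 25.1 — off by 7.70.

F = (0.00, 0.00) ✓; FR at 20.80° ✓; |FR| = 13.70 ✓; ∠(FR, RU) = 90.00° ✓; |RU| = 16.70 ✓; ∠RUL = 104.1° ✓; |UL| = 29.30 ✓; ∠(UL, LP) = 90.00° ✓; |LP| = 28.20 ✓; ∠LPA = 115.8° ✓; |PA| = 24.60 ✓; ∠PAW = 79.00° ✓; |AW| = 29.20 ✓; ∠(AW, WQ) = 90.00° ✓; |WQ| = 32.80 ✗.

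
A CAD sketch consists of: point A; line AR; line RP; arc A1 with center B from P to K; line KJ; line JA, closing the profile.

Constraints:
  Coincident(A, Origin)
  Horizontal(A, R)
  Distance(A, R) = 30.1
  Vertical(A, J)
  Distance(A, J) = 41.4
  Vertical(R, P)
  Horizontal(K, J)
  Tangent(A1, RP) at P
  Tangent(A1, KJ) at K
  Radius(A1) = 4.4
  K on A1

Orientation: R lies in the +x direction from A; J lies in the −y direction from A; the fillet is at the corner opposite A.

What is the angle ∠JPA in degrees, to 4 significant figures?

59.19°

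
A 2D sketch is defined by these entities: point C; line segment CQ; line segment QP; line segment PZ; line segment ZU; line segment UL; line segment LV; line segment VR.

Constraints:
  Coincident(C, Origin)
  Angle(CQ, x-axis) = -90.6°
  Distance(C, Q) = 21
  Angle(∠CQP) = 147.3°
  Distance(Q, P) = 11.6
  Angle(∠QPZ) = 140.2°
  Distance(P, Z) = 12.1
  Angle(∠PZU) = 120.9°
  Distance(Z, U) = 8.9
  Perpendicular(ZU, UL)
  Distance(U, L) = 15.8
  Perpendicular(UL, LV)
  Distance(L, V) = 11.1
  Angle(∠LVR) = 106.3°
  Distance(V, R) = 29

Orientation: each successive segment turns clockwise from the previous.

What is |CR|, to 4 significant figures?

53.41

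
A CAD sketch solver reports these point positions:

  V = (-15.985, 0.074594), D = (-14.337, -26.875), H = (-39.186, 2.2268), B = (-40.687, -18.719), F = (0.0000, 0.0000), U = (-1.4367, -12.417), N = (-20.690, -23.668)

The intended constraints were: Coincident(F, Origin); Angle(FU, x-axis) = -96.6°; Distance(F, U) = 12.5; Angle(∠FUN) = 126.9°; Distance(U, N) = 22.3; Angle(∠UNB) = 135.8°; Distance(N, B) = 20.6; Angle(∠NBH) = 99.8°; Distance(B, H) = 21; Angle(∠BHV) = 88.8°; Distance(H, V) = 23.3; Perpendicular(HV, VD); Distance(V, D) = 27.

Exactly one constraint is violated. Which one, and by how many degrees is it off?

Perpendicular(HV, VD) — off by 8.80°.

F = (0.00, 0.00) ✓; FU at -96.60° ✓; |FU| = 12.50 ✓; ∠FUN = 126.9° ✓; |UN| = 22.30 ✓; ∠UNB = 135.8° ✓; |NB| = 20.60 ✓; ∠NBH = 99.80° ✓; |BH| = 21.00 ✓; ∠BHV = 88.80° ✓; |HV| = 23.30 ✓; ∠(HV, VD) = 81.20° ✗; |VD| = 27.00 ✓.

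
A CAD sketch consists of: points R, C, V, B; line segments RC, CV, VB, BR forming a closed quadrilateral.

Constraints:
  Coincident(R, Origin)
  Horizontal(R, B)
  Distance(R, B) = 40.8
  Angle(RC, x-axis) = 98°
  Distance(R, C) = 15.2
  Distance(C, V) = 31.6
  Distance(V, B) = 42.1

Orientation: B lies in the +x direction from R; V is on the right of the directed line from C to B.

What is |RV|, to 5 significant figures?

16.401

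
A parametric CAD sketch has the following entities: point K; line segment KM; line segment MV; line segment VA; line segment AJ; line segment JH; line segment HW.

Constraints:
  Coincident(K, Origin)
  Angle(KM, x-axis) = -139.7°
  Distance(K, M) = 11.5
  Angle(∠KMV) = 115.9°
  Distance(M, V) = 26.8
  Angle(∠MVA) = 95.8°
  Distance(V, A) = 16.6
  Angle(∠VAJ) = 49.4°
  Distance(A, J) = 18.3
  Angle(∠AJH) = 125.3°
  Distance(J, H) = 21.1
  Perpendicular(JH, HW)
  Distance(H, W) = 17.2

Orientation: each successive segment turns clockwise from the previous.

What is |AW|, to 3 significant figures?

31.8

K is at the origin; KM runs at -139.7° with length 11.5, so M = (-8.77, -7.44). ∠KMV = 115.9° gives MV at 156° from the x-axis; with |MV| = 26.8, V = (-33.3, 3.38). ∠MVA = 95.8° gives VA at 72.0° from the x-axis; with |VA| = 16.6, A = (-28.2, 19.2). ∠VAJ = 49.4° gives AJ at -58.6° from the x-axis; with |AJ| = 18.3, J = (-18.6, 3.54). ∠AJH = 125.3° gives JH at -113° from the x-axis; with |JH| = 21.1, H = (-27.0, -15.8). JH is perpendicular to HW, so HW runs at 157°; with |HW| = 17.2, W = (-42.8, -9.03). Then |AW| = |W − A| = 31.8.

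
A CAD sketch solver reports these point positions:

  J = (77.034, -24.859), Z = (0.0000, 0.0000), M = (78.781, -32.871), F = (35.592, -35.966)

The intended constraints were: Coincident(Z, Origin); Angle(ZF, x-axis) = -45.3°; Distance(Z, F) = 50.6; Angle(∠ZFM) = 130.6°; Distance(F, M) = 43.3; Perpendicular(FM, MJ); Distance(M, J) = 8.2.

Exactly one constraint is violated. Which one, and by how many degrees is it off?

Perpendicular(FM, MJ) — off by 8.20°.

Z = (0.00, 0.00) ✓; ZF at -45.30° ✓; |ZF| = 50.60 ✓; ∠ZFM = 130.6° ✓; |FM| = 43.30 ✓; ∠(FM, MJ) = 98.20° ✗; |MJ| = 8.200 ✓.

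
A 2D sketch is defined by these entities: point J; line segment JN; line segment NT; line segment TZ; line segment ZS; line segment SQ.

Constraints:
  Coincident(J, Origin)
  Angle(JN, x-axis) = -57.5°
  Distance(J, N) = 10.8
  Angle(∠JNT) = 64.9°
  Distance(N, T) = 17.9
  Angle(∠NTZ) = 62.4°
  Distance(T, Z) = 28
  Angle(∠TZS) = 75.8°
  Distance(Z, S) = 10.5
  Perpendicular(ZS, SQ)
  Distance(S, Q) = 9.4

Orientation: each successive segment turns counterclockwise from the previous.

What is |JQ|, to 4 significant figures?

1.592

J is at the origin; JN runs at -57.5° with length 10.8, so N = (5.803, -9.109). ∠JNT = 64.9° gives NT at 57.60° from the x-axis; with |NT| = 17.9, T = (15.39, 6.005). ∠NTZ = 62.4° gives TZ at 175.2° from the x-axis; with |TZ| = 28.0, Z = (-12.51, 8.348). ∠TZS = 75.8° gives ZS at -80.60° from the x-axis; with |ZS| = 10.5, S = (-10.79, -2.011). ZS is perpendicular to SQ, so SQ runs at 9.400°; with |SQ| = 9.4, Q = (-1.519, -0.4759). Then |JQ| = |Q − J| = 1.592.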